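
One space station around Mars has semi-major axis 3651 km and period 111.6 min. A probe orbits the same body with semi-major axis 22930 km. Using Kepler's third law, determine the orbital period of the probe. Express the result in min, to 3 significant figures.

Kepler's third law: T² ∝ a³, so T₂ = T₁ (a₂/a₁)^(3/2).
a₂/a₁ = 6.280, (a₂/a₁)^(3/2) = 15.74.
T₂ = 111.6 × 15.74 = 1757 min.

T₂ ≈ 1760 min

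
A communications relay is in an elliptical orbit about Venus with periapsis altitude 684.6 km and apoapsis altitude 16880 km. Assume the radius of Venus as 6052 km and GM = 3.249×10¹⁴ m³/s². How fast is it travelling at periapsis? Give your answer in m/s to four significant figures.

v ≈ 8635 m/s

r_p = 6052 + 684.6 = 6736.6 km = 6.7366×10⁶ m.
r_a = 6052 + 16880 = 22932 km = 2.2932×10⁷ m.
Semi-major axis a = (r_p + r_a)/2 = 14834 km = 1.483×10⁷ m.
Vis-viva: v² = μ(2/r − 1/a) = 3.249×10¹⁴ × (2.969×10⁻⁷ − 6.741×10⁻⁸) = 7.456×10⁷ m²/s².
v = 8635 m/s.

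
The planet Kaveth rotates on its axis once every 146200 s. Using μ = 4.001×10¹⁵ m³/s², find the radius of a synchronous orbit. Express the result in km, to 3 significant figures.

A synchronous orbit has period T, so by Kepler's third law a = (μT²/4π²)^(1/3).
μT²/4π² = 4.001×10¹⁵ × (1.462×10⁵)² / 39.48 = 2.166×10²⁴ m³.
a = 1.294×10⁸ m = 1.2939×10⁵ km.

r_sync ≈ 1.29×10⁵ km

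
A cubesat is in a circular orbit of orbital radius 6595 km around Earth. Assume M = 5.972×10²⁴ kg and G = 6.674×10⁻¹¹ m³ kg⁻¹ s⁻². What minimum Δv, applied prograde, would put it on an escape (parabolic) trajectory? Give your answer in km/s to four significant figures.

μ = GM = 6.674×10⁻¹¹ × 5.972×10²⁴ = 3.986×10¹⁴ m³/s².
r = 6595 km = 6.595×10⁶ m.
Circular speed v_c = √(μ/r) = 7774 m/s.
Escape speed v_esc = √(2μ/r) = √2 × v_c = 10990 m/s.
Δv = v_esc − v_c = 3220 m/s = 3.220 km/s.

Δv ≈ 3.220 km/s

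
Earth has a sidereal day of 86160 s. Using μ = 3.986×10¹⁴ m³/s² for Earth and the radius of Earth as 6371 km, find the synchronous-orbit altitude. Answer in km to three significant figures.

h_sync ≈ 35800 km

A synchronous orbit has period T, so by Kepler's third law a = (μT²/4π²)^(1/3).
μT²/4π² = 3.986×10¹⁴ × (8.616×10⁴)² / 39.48 = 7.495×10²² m³.
a = 4.216×10⁷ m = 42163 km.
Altitude h = a − R = 42163 − 6371 = 35792 km.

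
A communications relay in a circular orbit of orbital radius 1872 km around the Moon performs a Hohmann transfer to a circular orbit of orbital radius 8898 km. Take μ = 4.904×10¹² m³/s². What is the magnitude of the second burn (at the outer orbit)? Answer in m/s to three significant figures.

Δv ≈ 305 m/s

r₁ = 1872 km = 1.872×10⁶ m.
r₂ = 8898 km = 8.898×10⁶ m.
Transfer ellipse a_t = (r₁ + r₂)/2 = 5.385×10⁶ m.
At r₁: circular v_c1 = √(μ/r₁) = 1619 m/s; transfer-perilune v_p = √[μ(2/r₁ − 1/a_t)] = 2081 m/s.
At r₂: circular v_c2 = √(μ/r₂) = 742.4 m/s; transfer-apolune v_a = √[μ(2/r₂ − 1/a_t)] = 437.7 m/s.
Δv₂ = v_c2 − v_a = 304.7 m/s.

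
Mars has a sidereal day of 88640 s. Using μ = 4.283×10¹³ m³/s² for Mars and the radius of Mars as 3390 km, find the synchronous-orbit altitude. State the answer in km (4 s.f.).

A synchronous orbit has period T, so by Kepler's third law a = (μT²/4π²)^(1/3).
μT²/4π² = 4.283×10¹³ × (8.864×10⁴)² / 39.48 = 8.524×10²¹ m³.
a = 2.043×10⁷ m = 20428 km.
Altitude h = a − R = 20428 − 3390 = 17038 km.

h_sync ≈ 17040 km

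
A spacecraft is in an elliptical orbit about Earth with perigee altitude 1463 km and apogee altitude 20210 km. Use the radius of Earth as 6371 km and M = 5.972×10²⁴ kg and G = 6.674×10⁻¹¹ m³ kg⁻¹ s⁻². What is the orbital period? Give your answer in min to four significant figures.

T ≈ 374.4 min

μ = GM = 6.674×10⁻¹¹ × 5.972×10²⁴ = 3.986×10¹⁴ m³/s².
r_p = 6371 + 1463 = 7834.0 km = 7.8340×10⁶ m.
r_a = 6371 + 20210 = 26581 km = 2.6581×10⁷ m.
Semi-major axis a = (r_p + r_a)/2 = (7834.0 + 26581)/2 = 17208 km = 1.721×10⁷ m.
By Kepler's third law T = 2π√(a³/μ) = 2π × 3.575×10³ = 2.246×10⁴ s.
= 374.4 min.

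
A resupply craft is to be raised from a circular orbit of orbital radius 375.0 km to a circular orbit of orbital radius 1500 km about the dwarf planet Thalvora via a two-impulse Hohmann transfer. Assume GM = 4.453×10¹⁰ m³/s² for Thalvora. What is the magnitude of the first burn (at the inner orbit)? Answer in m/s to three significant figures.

r₁ = 375.0 km = 3.750×10⁵ m.
r₂ = 1500 km = 1.500×10⁶ m.
Transfer ellipse a_t = (r₁ + r₂)/2 = 9.375×10⁵ m.
At r₁: circular v_c1 = √(μ/r₁) = 344.6 m/s; transfer-periapsis v_p = √[μ(2/r₁ − 1/a_t)] = 435.9 m/s.
Δv₁ = v_p − v_c1 = 91.29 m/s.

Δv ≈ 91.3 m/s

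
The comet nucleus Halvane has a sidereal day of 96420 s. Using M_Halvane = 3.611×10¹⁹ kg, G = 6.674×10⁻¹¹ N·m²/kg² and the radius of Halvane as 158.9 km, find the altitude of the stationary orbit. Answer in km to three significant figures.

h_sync ≈ 669 km

μ = GM = 6.674×10⁻¹¹ × 3.611×10¹⁹ = 2.410×10⁹ m³/s².
A synchronous orbit has period T, so by Kepler's third law a = (μT²/4π²)^(1/3).
μT²/4π² = 2.410×10⁹ × (9.642×10⁴)² / 39.48 = 5.675×10¹⁷ m³.
a = 8.279×10⁵ m = 827.93 km.
Altitude h = a − R = 827.93 − 158.9 = 669.03 km.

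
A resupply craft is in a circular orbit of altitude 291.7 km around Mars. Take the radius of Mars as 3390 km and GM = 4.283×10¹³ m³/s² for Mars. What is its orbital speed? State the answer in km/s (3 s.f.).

r = 3390 + 291.7 = 3681.7 km = 3.6817×10⁶ m.
For a circular orbit v = √(μ/r) = √(4.283×10¹³ / 3.682×10⁶) = √(1.163×10⁷) = 3411 m/s.
That is 3.411 km/s.

v ≈ 3.41 km/s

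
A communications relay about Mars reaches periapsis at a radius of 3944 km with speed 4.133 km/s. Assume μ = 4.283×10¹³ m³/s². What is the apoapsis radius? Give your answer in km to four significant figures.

r_p = 3.944×10⁶ m.
Specific energy ε = v²/2 − μ/r = -2.319×10⁶ J/kg, so a = −μ/(2ε) = 9.236×10⁶ m.
The apsides satisfy r_p + r_a = 2a, so the apoapsis radius is 2a − r_p = 1.453×10⁷ m = 14528 km.

apoapsis radius ≈ 14530 km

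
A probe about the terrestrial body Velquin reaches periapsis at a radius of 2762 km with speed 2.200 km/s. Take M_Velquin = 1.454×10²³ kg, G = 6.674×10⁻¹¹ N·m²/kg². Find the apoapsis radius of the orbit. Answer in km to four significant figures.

apoapsis radius ≈ 6113 km

μ = GM = 6.674×10⁻¹¹ × 1.454×10²³ = 9.704×10¹² m³/s².
r_p = 2.762×10⁶ m.
Specific energy ε = v²/2 − μ/r = -1.093×10⁶ J/kg, so a = −μ/(2ε) = 4.438×10⁶ m.
The apsides satisfy r_p + r_a = 2a, so the apoapsis radius is 2a − r_p = 6.113×10⁶ m = 6113.1 km.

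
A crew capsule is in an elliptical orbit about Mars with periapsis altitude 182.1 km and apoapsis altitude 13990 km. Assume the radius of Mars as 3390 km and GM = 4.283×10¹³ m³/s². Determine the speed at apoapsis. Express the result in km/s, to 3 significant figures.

r_p = 3390 + 182.1 = 3572.1 km = 3.5721×10⁶ m.
r_a = 3390 + 13990 = 17380 km = 1.7380×10⁷ m.
Semi-major axis a = (r_p + r_a)/2 = 10476 km = 1.048×10⁷ m.
Vis-viva: v² = μ(2/r − 1/a) = 4.283×10¹³ × (1.151×10⁻⁷ − 9.546×10⁻⁸) = 8.403×10⁵ m²/s².
v = 916.7 m/s = 0.9167 km/s.

v ≈ 0.917 km/s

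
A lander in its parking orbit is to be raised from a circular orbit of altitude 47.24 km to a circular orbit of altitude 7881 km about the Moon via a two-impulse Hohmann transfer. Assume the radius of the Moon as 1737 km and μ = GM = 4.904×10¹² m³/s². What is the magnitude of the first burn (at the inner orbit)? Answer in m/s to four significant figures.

Δv ≈ 495.5 m/s

r₁ = 1737 + 47.24 = 1784.2 km = 1.7842×10⁶ m.
r₂ = 1737 + 7881 = 9618.0 km = 9.6180×10⁶ m.
Transfer ellipse a_t = (r₁ + r₂)/2 = 5.701×10⁶ m.
At r₁: circular v_c1 = √(μ/r₁) = 1658 m/s; transfer-perilune v_p = √[μ(2/r₁ − 1/a_t)] = 2153 m/s.
Δv₁ = v_p − v_c1 = 495.5 m/s.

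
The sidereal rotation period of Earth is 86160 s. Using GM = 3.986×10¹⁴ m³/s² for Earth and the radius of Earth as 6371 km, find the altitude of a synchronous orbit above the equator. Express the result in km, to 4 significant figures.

A synchronous orbit has period T, so by Kepler's third law a = (μT²/4π²)^(1/3).
μT²/4π² = 3.986×10¹⁴ × (8.616×10⁴)² / 39.48 = 7.495×10²² m³.
a = 4.216×10⁷ m = 42163 km.
Altitude h = a − R = 42163 − 6371 = 35792 km.

h_sync ≈ 35790 km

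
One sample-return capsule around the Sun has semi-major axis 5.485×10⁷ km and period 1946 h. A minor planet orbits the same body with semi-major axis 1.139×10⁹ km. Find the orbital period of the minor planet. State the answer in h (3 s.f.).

T₂ ≈ 1.84×10⁵ h

Kepler's third law: T² ∝ a³, so T₂ = T₁ (a₂/a₁)^(3/2).
a₂/a₁ = 20.77, (a₂/a₁)^(3/2) = 94.63.
T₂ = 1946 × 94.63 = 1.841×10⁵ h.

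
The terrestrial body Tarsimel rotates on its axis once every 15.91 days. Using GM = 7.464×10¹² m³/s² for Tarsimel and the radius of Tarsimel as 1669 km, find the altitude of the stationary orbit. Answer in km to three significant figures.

h_sync ≈ 69300 km

T = 15.91 days = 1.375×10⁶ s.
A synchronous orbit has period T, so by Kepler's third law a = (μT²/4π²)^(1/3).
μT²/4π² = 7.464×10¹² × (1.375×10⁶)² / 39.48 = 3.573×10²³ m³.
a = 7.096×10⁷ m = 70957 km.
Altitude h = a − R = 70957 − 1669 = 69288 km.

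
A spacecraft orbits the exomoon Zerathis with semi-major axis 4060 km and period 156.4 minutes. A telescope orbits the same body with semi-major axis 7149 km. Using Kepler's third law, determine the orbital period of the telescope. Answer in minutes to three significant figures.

Kepler's third law: T² ∝ a³, so T₂ = T₁ (a₂/a₁)^(3/2).
a₂/a₁ = 1.761, (a₂/a₁)^(3/2) = 2.337.
T₂ = 156.4 × 2.337 = 365.4 minutes.

T₂ ≈ 365 minutes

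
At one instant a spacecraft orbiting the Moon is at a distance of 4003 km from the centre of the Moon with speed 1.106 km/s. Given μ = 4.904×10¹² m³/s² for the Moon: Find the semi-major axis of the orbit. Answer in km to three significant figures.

a ≈ 4000 km

r = 4.003×10⁶ m.
Vis-viva rearranged: 1/a = 2/r − v²/μ = 4.996×10⁻⁷ − 2.494×10⁻⁷ = 2.502×10⁻⁷ m⁻¹.
a = 3.997×10⁶ m = 3997.0 km.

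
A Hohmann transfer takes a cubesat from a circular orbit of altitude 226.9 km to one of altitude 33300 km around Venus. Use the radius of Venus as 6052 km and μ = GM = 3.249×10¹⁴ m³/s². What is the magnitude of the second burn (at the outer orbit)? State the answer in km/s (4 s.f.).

r₁ = 6052 + 226.9 = 6278.9 km = 6.2789×10⁶ m.
r₂ = 6052 + 33300 = 39352 km = 3.9352×10⁷ m.
Transfer ellipse a_t = (r₁ + r₂)/2 = 2.282×10⁷ m.
At r₁: circular v_c1 = √(μ/r₁) = 7193 m/s; transfer-periapsis v_p = √[μ(2/r₁ − 1/a_t)] = 9447 m/s.
At r₂: circular v_c2 = √(μ/r₂) = 2873 m/s; transfer-apoapsis v_a = √[μ(2/r₂ − 1/a_t)] = 1507 m/s.
Δv₂ = v_c2 − v_a = 1366 m/s.
= 1.366 km/s.

Δv ≈ 1.366 km/s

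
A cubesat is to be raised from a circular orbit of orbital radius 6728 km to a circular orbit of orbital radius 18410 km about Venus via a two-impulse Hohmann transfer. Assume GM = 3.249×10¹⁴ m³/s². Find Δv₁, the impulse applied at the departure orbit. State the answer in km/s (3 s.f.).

r₁ = 6728 km = 6.728×10⁶ m.
r₂ = 18410 km = 1.841×10⁷ m.
Transfer ellipse a_t = (r₁ + r₂)/2 = 1.257×10⁷ m.
At r₁: circular v_c1 = √(μ/r₁) = 6949 m/s; transfer-periapsis v_p = √[μ(2/r₁ − 1/a_t)] = 8410 m/s.
Δv₁ = v_p − v_c1 = 1461 m/s.
= 1.461 km/s.

Δv ≈ 1.46 km/s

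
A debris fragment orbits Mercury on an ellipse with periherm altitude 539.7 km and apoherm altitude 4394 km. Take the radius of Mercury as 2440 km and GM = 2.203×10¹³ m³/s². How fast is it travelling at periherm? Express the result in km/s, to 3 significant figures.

v ≈ 3.21 km/s

r_p = 2440 + 539.7 = 2979.7 km = 2.9797×10⁶ m.
r_a = 2440 + 4394 = 6834.0 km = 6.8340×10⁶ m.
Semi-major axis a = (r_p + r_a)/2 = 4906.9 km = 4.907×10⁶ m.
Vis-viva: v² = μ(2/r − 1/a) = 2.203×10¹³ × (6.712×10⁻⁷ − 2.038×10⁻⁷) = 1.030×10⁷ m²/s².
v = 3209 m/s = 3.209 km/s.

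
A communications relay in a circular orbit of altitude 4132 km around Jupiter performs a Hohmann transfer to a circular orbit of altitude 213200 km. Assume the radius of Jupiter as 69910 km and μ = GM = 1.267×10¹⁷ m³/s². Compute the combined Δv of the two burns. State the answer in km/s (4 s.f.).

r₁ = 69910 + 4132 = 74042 km = 7.4042×10⁷ m.
r₂ = 69910 + 213200 = 283110 km = 2.8311×10⁸ m.
Transfer ellipse a_t = (r₁ + r₂)/2 = 1.786×10⁸ m.
At r₁: circular v_c1 = √(μ/r₁) = 41370 m/s; transfer-perijove v_p = √[μ(2/r₁ − 1/a_t)] = 52090 m/s.
Δv₁ = v_p − v_c1 = 10720 m/s.
At r₂: circular v_c2 = √(μ/r₂) = 21150 m/s; transfer-apojove v_a = √[μ(2/r₂ − 1/a_t)] = 13620 m/s.
Δv₂ = v_c2 − v_a = 7533 m/s.
Total Δv = Δv₁ + Δv₂ = 18250 m/s = 18.25 km/s.

Δv_total ≈ 18.25 km/s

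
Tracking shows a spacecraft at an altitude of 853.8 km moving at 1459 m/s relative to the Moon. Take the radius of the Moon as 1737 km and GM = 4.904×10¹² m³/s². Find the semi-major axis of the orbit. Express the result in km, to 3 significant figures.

r = 1737 + 853.8 = 2590.8 km = 2.591×10⁶ m.
Specific orbital energy ε = v²/2 − μ/r = (1459)²/2 − 4.904×10¹²/2.591×10⁶ = -8.285×10⁵ J/kg.
Since ε = −μ/(2a), a = −μ/(2ε) = 2.960×10⁶ m = 2959.5 km.

a ≈ 2960 km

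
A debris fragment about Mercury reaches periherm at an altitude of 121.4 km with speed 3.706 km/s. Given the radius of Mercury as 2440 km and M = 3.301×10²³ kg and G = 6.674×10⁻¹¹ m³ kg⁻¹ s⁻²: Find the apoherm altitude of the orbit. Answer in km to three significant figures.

apoherm altitude ≈ 7700 km

μ = GM = 6.674×10⁻¹¹ × 3.301×10²³ = 2.203×10¹³ m³/s².
r_p = 2440 + 121.4 = 2561.4 km = 2.561×10⁶ m.
Specific energy ε = v²/2 − μ/r = -1.734×10⁶ J/kg, so a = −μ/(2ε) = 6.353×10⁶ m.
The apsides satisfy r_p + r_a = 2a, so the apoherm radius is 2a − r_p = 1.014×10⁷ m = 10145 km.
Apoherm altitude = 10145 − 2440 = 7704.7 km.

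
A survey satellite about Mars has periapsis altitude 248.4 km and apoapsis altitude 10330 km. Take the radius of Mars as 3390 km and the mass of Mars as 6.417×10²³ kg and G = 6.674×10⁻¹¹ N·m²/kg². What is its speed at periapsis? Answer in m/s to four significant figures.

μ = GM = 6.674×10⁻¹¹ × 6.417×10²³ = 4.283×10¹³ m³/s².
r_p = 3390 + 248.4 = 3638.4 km = 3.6384×10⁶ m.
r_a = 3390 + 10330 = 13720 km = 1.3720×10⁷ m.
Semi-major axis a = (r_p + r_a)/2 = 8679.2 km = 8.679×10⁶ m.
Vis-viva: v² = μ(2/r − 1/a) = 4.283×10¹³ × (5.497×10⁻⁷ − 1.152×10⁻⁷) = 1.861×10⁷ m²/s².
v = 4314 m/s.

v ≈ 4314 m/s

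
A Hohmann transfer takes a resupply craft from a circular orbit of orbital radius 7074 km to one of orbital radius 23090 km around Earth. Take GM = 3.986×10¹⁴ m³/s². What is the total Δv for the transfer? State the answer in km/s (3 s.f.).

Δv_total ≈ 3.09 km/s

r₁ = 7074 km = 7.074×10⁶ m.
r₂ = 23090 km = 2.309×10⁷ m.
Transfer ellipse a_t = (r₁ + r₂)/2 = 1.508×10⁷ m.
At r₁: circular v_c1 = √(μ/r₁) = 7506 m/s; transfer-perigee v_p = √[μ(2/r₁ − 1/a_t)] = 9288 m/s.
Δv₁ = v_p − v_c1 = 1781 m/s.
At r₂: circular v_c2 = √(μ/r₂) = 4155 m/s; transfer-apogee v_a = √[μ(2/r₂ − 1/a_t)] = 2846 m/s.
Δv₂ = v_c2 − v_a = 1309 m/s.
Total Δv = Δv₁ + Δv₂ = 3091 m/s = 3.091 km/s.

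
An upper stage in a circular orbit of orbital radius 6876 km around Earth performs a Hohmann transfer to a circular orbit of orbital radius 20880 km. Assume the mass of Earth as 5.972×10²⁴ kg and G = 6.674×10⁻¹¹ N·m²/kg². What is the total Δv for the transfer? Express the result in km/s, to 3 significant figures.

Δv_total ≈ 3.02 km/s

μ = GM = 6.674×10⁻¹¹ × 5.972×10²⁴ = 3.986×10¹⁴ m³/s².
r₁ = 6876 km = 6.876×10⁶ m.
r₂ = 20880 km = 2.088×10⁷ m.
Transfer ellipse a_t = (r₁ + r₂)/2 = 1.388×10⁷ m.
At r₁: circular v_c1 = √(μ/r₁) = 7614 m/s; transfer-perigee v_p = √[μ(2/r₁ − 1/a_t)] = 9339 m/s.
Δv₁ = v_p − v_c1 = 1725 m/s.
At r₂: circular v_c2 = √(μ/r₂) = 4369 m/s; transfer-apogee v_a = √[μ(2/r₂ − 1/a_t)] = 3075 m/s.
Δv₂ = v_c2 − v_a = 1294 m/s.
Total Δv = Δv₁ + Δv₂ = 3019 m/s = 3.019 km/s.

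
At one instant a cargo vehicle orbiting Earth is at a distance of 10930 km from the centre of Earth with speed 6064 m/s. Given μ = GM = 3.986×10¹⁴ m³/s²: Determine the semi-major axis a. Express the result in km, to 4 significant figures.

r = 1.093×10⁷ m.
Specific orbital energy ε = v²/2 − μ/r = (6064)²/2 − 3.986×10¹⁴/1.093×10⁷ = -1.808×10⁷ J/kg.
Since ε = −μ/(2a), a = −μ/(2ε) = 1.102×10⁷ m = 11022 km.

a ≈ 11020 km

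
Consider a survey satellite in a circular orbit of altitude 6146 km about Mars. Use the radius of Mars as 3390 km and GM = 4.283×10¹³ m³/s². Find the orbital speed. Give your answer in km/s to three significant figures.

r = 3390 + 6146 = 9536.0 km = 9.5360×10⁶ m.
For a circular orbit v = √(μ/r) = √(4.283×10¹³ / 9.536×10⁶) = √(4.491×10⁶) = 2119 m/s.
That is 2.119 km/s.

v ≈ 2.12 km/s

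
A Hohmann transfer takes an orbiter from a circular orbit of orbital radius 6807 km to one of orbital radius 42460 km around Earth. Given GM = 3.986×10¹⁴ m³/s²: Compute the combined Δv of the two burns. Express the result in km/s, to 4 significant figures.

r₁ = 6807 km = 6.807×10⁶ m.
r₂ = 42460 km = 4.246×10⁷ m.
Transfer ellipse a_t = (r₁ + r₂)/2 = 2.463×10⁷ m.
At r₁: circular v_c1 = √(μ/r₁) = 7652 m/s; transfer-perigee v_p = √[μ(2/r₁ − 1/a_t)] = 10050 m/s.
Δv₁ = v_p − v_c1 = 2394 m/s.
At r₂: circular v_c2 = √(μ/r₂) = 3064 m/s; transfer-apogee v_a = √[μ(2/r₂ − 1/a_t)] = 1611 m/s.
Δv₂ = v_c2 − v_a = 1453 m/s.
Total Δv = Δv₁ + Δv₂ = 3848 m/s = 3.848 km/s.

Δv_total ≈ 3.848 km/s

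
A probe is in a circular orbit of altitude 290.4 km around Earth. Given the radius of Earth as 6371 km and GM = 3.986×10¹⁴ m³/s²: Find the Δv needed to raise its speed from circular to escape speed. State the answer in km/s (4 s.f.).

Δv ≈ 3.204 km/s

r = 6371 + 290.4 = 6661.4 km = 6.6614×10⁶ m.
Circular speed v_c = √(μ/r) = 7735 m/s.
Escape speed v_esc = √(2μ/r) = √2 × v_c = 10940 m/s.
Δv = v_esc − v_c = 3204 m/s = 3.204 km/s.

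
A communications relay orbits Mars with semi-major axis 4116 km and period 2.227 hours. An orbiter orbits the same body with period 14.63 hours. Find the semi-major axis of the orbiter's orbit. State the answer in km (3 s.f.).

Kepler's third law: a³ ∝ T², so a₂ = a₁ (T₂/T₁)^(2/3).
T₂/T₁ = 6.569, (T₂/T₁)^(2/3) = 3.508.
a₂ = 4116 × 3.508 = 14440 km.

a₂ ≈ 14400 km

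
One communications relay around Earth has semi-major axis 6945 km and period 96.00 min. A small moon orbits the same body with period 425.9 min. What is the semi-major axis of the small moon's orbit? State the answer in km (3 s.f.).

a₂ ≈ 18800 km

Kepler's third law: a³ ∝ T², so a₂ = a₁ (T₂/T₁)^(2/3).
T₂/T₁ = 4.436, (T₂/T₁)^(2/3) = 2.700.
a₂ = 6945 × 2.700 = 18750 km.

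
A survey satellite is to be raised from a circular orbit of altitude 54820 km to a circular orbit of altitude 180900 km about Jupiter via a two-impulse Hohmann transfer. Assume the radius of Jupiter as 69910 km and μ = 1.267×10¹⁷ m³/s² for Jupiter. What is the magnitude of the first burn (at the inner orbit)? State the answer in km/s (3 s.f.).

Δv ≈ 4.96 km/s

r₁ = 69910 + 54820 = 124730 km = 1.2473×10⁸ m.
r₂ = 69910 + 180900 = 250810 km = 2.5081×10⁸ m.
Transfer ellipse a_t = (r₁ + r₂)/2 = 1.878×10⁸ m.
At r₁: circular v_c1 = √(μ/r₁) = 31870 m/s; transfer-perijove v_p = √[μ(2/r₁ − 1/a_t)] = 36840 m/s.
Δv₁ = v_p − v_c1 = 4964 m/s.
= 4.964 km/s.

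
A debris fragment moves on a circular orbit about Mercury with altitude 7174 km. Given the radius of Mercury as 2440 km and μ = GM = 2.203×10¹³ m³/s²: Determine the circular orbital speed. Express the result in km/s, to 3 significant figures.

r = 2440 + 7174 = 9614.0 km = 9.6140×10⁶ m.
For a circular orbit v = √(μ/r) = √(2.203×10¹³ / 9.614×10⁶) = √(2.291×10⁶) = 1514 m/s.
That is 1.514 km/s.

v ≈ 1.51 km/s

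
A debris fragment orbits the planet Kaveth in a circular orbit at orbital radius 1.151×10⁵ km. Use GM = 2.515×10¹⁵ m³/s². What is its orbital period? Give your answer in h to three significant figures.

T ≈ 43.0 h

r = 1.151×10⁵ km = 1.151×10⁸ m.
Kepler's third law: T = 2π√(r³/μ) = 2π√((1.151×10⁸)³ / 2.515×10¹⁵).
r³/μ = 6.063×10⁸ s², so T = 2π × 2.462×10⁴ = 1.547×10⁵ s.
Converting: 1.547×10⁵ s ÷ 3600 = 42.98 h.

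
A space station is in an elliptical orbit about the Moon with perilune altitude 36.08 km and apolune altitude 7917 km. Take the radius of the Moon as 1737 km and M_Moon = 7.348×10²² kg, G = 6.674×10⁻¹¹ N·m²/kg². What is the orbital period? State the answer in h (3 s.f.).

μ = GM = 6.674×10⁻¹¹ × 7.348×10²² = 4.904×10¹² m³/s².
r_p = 1737 + 36.08 = 1773.1 km = 1.7731×10⁶ m.
r_a = 1737 + 7917 = 9654.0 km = 9.6540×10⁶ m.
Semi-major axis a = (r_p + r_a)/2 = (1773.1 + 9654.0)/2 = 5713.5 km = 5.714×10⁶ m.
By Kepler's third law T = 2π√(a³/μ) = 2π × 6.167×10³ = 3.875×10⁴ s.
= 10.76 h.

T ≈ 10.8 h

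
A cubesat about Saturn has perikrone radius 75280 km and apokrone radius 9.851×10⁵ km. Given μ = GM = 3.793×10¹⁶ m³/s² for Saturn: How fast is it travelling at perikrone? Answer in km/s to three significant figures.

Semi-major axis a = (r_p + r_a)/2 = 5.3019×10⁵ km = 5.302×10⁸ m.
Vis-viva: v² = μ(2/r − 1/a) = 3.793×10¹⁶ × (2.657×10⁻⁸ − 1.886×10⁻⁹) = 9.362×10⁸ m²/s².
v = 30600 m/s = 30.60 km/s.

v ≈ 30.6 km/s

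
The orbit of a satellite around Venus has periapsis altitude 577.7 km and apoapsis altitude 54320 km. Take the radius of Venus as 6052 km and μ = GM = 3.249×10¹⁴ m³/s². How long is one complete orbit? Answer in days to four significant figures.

r_p = 6052 + 577.7 = 6629.7 km = 6.6297×10⁶ m.
r_a = 6052 + 54320 = 60372 km = 6.0372×10⁷ m.
Semi-major axis a = (r_p + r_a)/2 = (6629.7 + 60372)/2 = 33501 km = 3.350×10⁷ m.
By Kepler's third law T = 2π√(a³/μ) = 2π × 1.076×10⁴ = 6.759×10⁴ s.
= 0.7823 days.

T ≈ 0.7823 days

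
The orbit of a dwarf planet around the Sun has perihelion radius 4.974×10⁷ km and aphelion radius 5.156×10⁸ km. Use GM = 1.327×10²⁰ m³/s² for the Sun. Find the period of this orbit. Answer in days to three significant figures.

Semi-major axis a = (r_p + r_a)/2 = (4.9740×10⁷ + 5.1560×10⁸)/2 = 2.8267×10⁸ km = 2.827×10¹¹ m.
By Kepler's third law T = 2π√(a³/μ) = 2π × 1.305×10⁷ = 8.197×10⁷ s.
= 948.7 days.

T ≈ 949 days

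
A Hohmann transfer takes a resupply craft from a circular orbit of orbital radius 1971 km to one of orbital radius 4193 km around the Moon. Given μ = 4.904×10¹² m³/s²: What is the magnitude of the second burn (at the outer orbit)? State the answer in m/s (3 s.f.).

Δv ≈ 217 m/s

r₁ = 1971 km = 1.971×10⁶ m.
r₂ = 4193 km = 4.193×10⁶ m.
Transfer ellipse a_t = (r₁ + r₂)/2 = 3.082×10⁶ m.
At r₁: circular v_c1 = √(μ/r₁) = 1577 m/s; transfer-perilune v_p = √[μ(2/r₁ − 1/a_t)] = 1840 m/s.
At r₂: circular v_c2 = √(μ/r₂) = 1081 m/s; transfer-apolune v_a = √[μ(2/r₂ − 1/a_t)] = 864.8 m/s.
Δv₂ = v_c2 − v_a = 216.6 m/s.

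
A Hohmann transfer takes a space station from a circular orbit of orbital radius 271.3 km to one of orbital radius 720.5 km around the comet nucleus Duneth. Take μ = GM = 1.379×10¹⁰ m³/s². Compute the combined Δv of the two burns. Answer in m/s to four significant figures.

r₁ = 271.3 km = 2.713×10⁵ m.
r₂ = 720.5 km = 7.205×10⁵ m.
Transfer ellipse a_t = (r₁ + r₂)/2 = 4.959×10⁵ m.
At r₁: circular v_c1 = √(μ/r₁) = 225.5 m/s; transfer-periapsis v_p = √[μ(2/r₁ − 1/a_t)] = 271.8 m/s.
Δv₁ = v_p − v_c1 = 46.30 m/s.
At r₂: circular v_c2 = √(μ/r₂) = 138.3 m/s; transfer-apoapsis v_a = √[μ(2/r₂ − 1/a_t)] = 102.3 m/s.
Δv₂ = v_c2 − v_a = 36.02 m/s.
Total Δv = Δv₁ + Δv₂ = 82.32 m/s.

Δv_total ≈ 82.32 m/s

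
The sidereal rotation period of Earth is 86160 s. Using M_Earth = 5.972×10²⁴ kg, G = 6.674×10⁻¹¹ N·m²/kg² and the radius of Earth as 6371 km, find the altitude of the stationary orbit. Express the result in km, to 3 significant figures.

h_sync ≈ 35800 km

μ = GM = 6.674×10⁻¹¹ × 5.972×10²⁴ = 3.986×10¹⁴ m³/s².
A synchronous orbit has period T, so by Kepler's third law a = (μT²/4π²)^(1/3).
μT²/4π² = 3.986×10¹⁴ × (8.616×10⁴)² / 39.48 = 7.495×10²² m³.
a = 4.216×10⁷ m = 42162 km.
Altitude h = a − R = 42162 − 6371 = 35791 km.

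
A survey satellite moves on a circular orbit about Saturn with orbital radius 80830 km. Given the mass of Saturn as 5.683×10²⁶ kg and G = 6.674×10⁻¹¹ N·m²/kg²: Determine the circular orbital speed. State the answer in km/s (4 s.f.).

v ≈ 21.66 km/s

μ = GM = 6.674×10⁻¹¹ × 5.683×10²⁶ = 3.793×10¹⁶ m³/s².
r = 80830 km = 8.083×10⁷ m.
For a circular orbit v = √(μ/r) = √(3.793×10¹⁶ / 8.083×10⁷) = √(4.692×10⁸) = 21660 m/s.
That is 21.66 km/s.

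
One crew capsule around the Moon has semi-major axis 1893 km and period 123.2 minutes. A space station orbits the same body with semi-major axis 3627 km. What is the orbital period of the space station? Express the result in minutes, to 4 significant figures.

Kepler's third law: T² ∝ a³, so T₂ = T₁ (a₂/a₁)^(3/2).
a₂/a₁ = 1.916, (a₂/a₁)^(3/2) = 2.652.
T₂ = 123.2 × 2.652 = 326.7 minutes.

T₂ ≈ 326.7 minutes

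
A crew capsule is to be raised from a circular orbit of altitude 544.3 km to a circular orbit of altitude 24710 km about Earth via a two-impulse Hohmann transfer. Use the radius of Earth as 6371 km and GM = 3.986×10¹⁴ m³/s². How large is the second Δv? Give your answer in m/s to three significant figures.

Δv ≈ 1420 m/s

r₁ = 6371 + 544.3 = 6915.3 km = 6.9153×10⁶ m.
r₂ = 6371 + 24710 = 31081 km = 3.1081×10⁷ m.
Transfer ellipse a_t = (r₁ + r₂)/2 = 1.900×10⁷ m.
At r₁: circular v_c1 = √(μ/r₁) = 7592 m/s; transfer-perigee v_p = √[μ(2/r₁ − 1/a_t)] = 9711 m/s.
At r₂: circular v_c2 = √(μ/r₂) = 3581 m/s; transfer-apogee v_a = √[μ(2/r₂ − 1/a_t)] = 2161 m/s.
Δv₂ = v_c2 − v_a = 1421 m/s.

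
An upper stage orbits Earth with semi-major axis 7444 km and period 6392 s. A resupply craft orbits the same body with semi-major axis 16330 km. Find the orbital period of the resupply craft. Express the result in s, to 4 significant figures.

T₂ ≈ 20770 s

Kepler's third law: T² ∝ a³, so T₂ = T₁ (a₂/a₁)^(3/2).
a₂/a₁ = 2.194, (a₂/a₁)^(3/2) = 3.249.
T₂ = 6392 × 3.249 = 20770 s.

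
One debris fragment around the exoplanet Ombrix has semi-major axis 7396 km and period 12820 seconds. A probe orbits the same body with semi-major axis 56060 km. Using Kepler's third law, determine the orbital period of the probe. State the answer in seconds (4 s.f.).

Kepler's third law: T² ∝ a³, so T₂ = T₁ (a₂/a₁)^(3/2).
a₂/a₁ = 7.580, (a₂/a₁)^(3/2) = 20.87.
T₂ = 12820 × 20.87 = 2.675×10⁵ seconds.

T₂ ≈ 2.675×10⁵ seconds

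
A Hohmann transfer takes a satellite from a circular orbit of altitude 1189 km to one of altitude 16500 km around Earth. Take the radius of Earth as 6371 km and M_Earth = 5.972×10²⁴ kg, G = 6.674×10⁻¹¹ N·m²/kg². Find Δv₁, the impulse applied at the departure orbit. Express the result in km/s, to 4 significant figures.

Δv ≈ 1.641 km/s

μ = GM = 6.674×10⁻¹¹ × 5.972×10²⁴ = 3.986×10¹⁴ m³/s².
r₁ = 6371 + 1189 = 7560.0 km = 7.5600×10⁶ m.
r₂ = 6371 + 16500 = 22871 km = 2.2871×10⁷ m.
Transfer ellipse a_t = (r₁ + r₂)/2 = 1.522×10⁷ m.
At r₁: circular v_c1 = √(μ/r₁) = 7261 m/s; transfer-perigee v_p = √[μ(2/r₁ − 1/a_t)] = 8902 m/s.
Δv₁ = v_p − v_c1 = 1641 m/s.
= 1.641 km/s.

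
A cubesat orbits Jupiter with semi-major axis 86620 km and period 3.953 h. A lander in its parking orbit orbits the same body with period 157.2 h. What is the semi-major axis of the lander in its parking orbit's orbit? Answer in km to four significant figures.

a₂ ≈ 1.009×10⁶ km

Kepler's third law: a³ ∝ T², so a₂ = a₁ (T₂/T₁)^(2/3).
T₂/T₁ = 39.77, (T₂/T₁)^(2/3) = 11.65.
a₂ = 86620 × 11.65 = 1.009×10⁶ km.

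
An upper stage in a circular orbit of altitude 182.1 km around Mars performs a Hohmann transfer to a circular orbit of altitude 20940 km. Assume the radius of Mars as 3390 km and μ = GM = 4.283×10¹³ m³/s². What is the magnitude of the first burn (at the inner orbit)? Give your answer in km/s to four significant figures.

Δv ≈ 1.110 km/s

r₁ = 3390 + 182.1 = 3572.1 km = 3.5721×10⁶ m.
r₂ = 3390 + 20940 = 24330 km = 2.4330×10⁷ m.
Transfer ellipse a_t = (r₁ + r₂)/2 = 1.395×10⁷ m.
At r₁: circular v_c1 = √(μ/r₁) = 3463 m/s; transfer-periapsis v_p = √[μ(2/r₁ − 1/a_t)] = 4573 m/s.
Δv₁ = v_p − v_c1 = 1110 m/s.
= 1.110 km/s.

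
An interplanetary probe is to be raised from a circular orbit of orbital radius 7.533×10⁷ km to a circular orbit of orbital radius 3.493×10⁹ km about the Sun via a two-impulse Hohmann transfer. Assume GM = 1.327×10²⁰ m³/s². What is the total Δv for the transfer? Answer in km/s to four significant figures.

Δv_total ≈ 21.65 km/s

r₁ = 7.533×10⁷ km = 7.533×10¹⁰ m.
r₂ = 3.493×10⁹ km = 3.493×10¹² m.
Transfer ellipse a_t = (r₁ + r₂)/2 = 1.784×10¹² m.
At r₁: circular v_c1 = √(μ/r₁) = 41970 m/s; transfer-perihelion v_p = √[μ(2/r₁ − 1/a_t)] = 58730 m/s.
Δv₁ = v_p − v_c1 = 16760 m/s.
At r₂: circular v_c2 = √(μ/r₂) = 6164 m/s; transfer-aphelion v_a = √[μ(2/r₂ − 1/a_t)] = 1266 m/s.
Δv₂ = v_c2 − v_a = 4897 m/s.
Total Δv = Δv₁ + Δv₂ = 21650 m/s = 21.65 km/s.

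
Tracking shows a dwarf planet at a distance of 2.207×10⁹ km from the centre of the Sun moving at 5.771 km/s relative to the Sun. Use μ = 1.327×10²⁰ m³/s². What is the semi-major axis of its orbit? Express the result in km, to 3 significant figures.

a ≈ 1.53×10⁹ km

r = 2.207×10¹² m.
Vis-viva rearranged: 1/a = 2/r − v²/μ = 9.062×10⁻¹³ − 2.510×10⁻¹³ = 6.552×10⁻¹³ m⁻¹.
a = 1.526×10¹² m = 1.5262×10⁹ km.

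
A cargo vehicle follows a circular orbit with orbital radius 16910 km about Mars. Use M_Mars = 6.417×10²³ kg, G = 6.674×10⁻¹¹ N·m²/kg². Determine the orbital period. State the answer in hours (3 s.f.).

T ≈ 18.5 hours

μ = GM = 6.674×10⁻¹¹ × 6.417×10²³ = 4.283×10¹³ m³/s².
r = 16910 km = 1.691×10⁷ m.
Kepler's third law: T = 2π√(r³/μ) = 2π√((1.691×10⁷)³ / 4.283×10¹³).
r³/μ = 1.129×10⁸ s², so T = 2π × 1.063×10⁴ = 6.676×10⁴ s.
Converting: 6.676×10⁴ s ÷ 3600 = 18.55 hours.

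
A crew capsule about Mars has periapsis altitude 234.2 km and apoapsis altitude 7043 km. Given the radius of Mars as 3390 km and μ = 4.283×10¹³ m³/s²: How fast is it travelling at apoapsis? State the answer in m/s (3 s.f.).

r_p = 3390 + 234.2 = 3624.2 km = 3.6242×10⁶ m.
r_a = 3390 + 7043 = 10433 km = 1.0433×10⁷ m.
Semi-major axis a = (r_p + r_a)/2 = 7028.6 km = 7.029×10⁶ m.
Vis-viva: v² = μ(2/r − 1/a) = 4.283×10¹³ × (1.917×10⁻⁷ − 1.423×10⁻⁷) = 2.117×10⁶ m²/s².
v = 1455 m/s.

v ≈ 1450 m/s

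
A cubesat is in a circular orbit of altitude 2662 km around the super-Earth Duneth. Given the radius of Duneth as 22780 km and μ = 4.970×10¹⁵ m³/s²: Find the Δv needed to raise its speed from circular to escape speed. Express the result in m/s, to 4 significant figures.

r = 22780 + 2662 = 25442 km = 2.5442×10⁷ m.
Circular speed v_c = √(μ/r) = 13980 m/s.
Escape speed v_esc = √(2μ/r) = √2 × v_c = 19770 m/s.
Δv = v_esc − v_c = 5789 m/s.

Δv ≈ 5789 m/s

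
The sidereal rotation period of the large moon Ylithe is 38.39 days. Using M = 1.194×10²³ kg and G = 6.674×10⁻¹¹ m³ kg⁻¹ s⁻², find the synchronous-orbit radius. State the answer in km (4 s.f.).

μ = GM = 6.674×10⁻¹¹ × 1.194×10²³ = 7.969×10¹² m³/s².
T = 38.39 days = 3.317×10⁶ s.
A synchronous orbit has period T, so by Kepler's third law a = (μT²/4π²)^(1/3).
μT²/4π² = 7.969×10¹² × (3.317×10⁶)² / 39.48 = 2.221×10²⁴ m³.
a = 1.305×10⁸ m = 1.3047×10⁵ km.

r_sync ≈ 1.305×10⁵ km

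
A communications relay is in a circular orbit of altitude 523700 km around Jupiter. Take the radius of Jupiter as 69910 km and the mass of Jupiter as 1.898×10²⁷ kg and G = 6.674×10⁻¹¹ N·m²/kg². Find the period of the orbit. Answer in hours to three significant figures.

μ = GM = 6.674×10⁻¹¹ × 1.898×10²⁷ = 1.267×10¹⁷ m³/s².
r = 69910 + 523700 = 593610 km = 5.9361×10⁸ m.
Kepler's third law: T = 2π√(r³/μ) = 2π√((5.936×10⁸)³ / 1.267×10¹⁷).
r³/μ = 1.651×10⁹ s², so T = 2π × 4.064×10⁴ = 2.553×10⁵ s.
Converting: 2.553×10⁵ s ÷ 3600 = 70.92 hours.

T ≈ 70.9 hours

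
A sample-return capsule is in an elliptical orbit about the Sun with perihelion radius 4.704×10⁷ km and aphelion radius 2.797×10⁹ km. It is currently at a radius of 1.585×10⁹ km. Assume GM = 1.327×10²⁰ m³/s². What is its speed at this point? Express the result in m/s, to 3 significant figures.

v ≈ 8610 m/s

Semi-major axis a = (r_p + r_a)/2 = 1.4220×10⁹ km = 1.422×10¹² m.
Vis-viva: v² = μ(2/r − 1/a) = 1.327×10²⁰ × (1.262×10⁻¹² − 7.032×10⁻¹³) = 7.413×10⁷ m²/s².
v = 8610 m/s.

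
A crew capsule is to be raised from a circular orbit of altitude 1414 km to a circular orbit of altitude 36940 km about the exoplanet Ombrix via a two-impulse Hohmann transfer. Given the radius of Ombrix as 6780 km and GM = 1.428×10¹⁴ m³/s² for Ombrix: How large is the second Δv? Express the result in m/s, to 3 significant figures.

Δv ≈ 792 m/s

r₁ = 6780 + 1414 = 8194.0 km = 8.1940×10⁶ m.
r₂ = 6780 + 36940 = 43720 km = 4.3720×10⁷ m.
Transfer ellipse a_t = (r₁ + r₂)/2 = 2.596×10⁷ m.
At r₁: circular v_c1 = √(μ/r₁) = 4175 m/s; transfer-periapsis v_p = √[μ(2/r₁ − 1/a_t)] = 5418 m/s.
At r₂: circular v_c2 = √(μ/r₂) = 1807 m/s; transfer-apoapsis v_a = √[μ(2/r₂ − 1/a_t)] = 1015 m/s.
Δv₂ = v_c2 − v_a = 791.9 m/s.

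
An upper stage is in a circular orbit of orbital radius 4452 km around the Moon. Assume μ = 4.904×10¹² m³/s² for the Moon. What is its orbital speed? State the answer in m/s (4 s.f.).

v ≈ 1050 m/s

r = 4452 km = 4.452×10⁶ m.
For a circular orbit v = √(μ/r) = √(4.904×10¹² / 4.452×10⁶) = √(1.102×10⁶) = 1050 m/s.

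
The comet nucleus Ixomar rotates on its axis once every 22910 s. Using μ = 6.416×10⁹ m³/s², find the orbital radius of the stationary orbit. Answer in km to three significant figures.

A synchronous orbit has period T, so by Kepler's third law a = (μT²/4π²)^(1/3).
μT²/4π² = 6.416×10⁹ × (2.291×10⁴)² / 39.48 = 8.530×10¹⁶ m³.
a = 4.402×10⁵ m = 440.20 km.

r_sync ≈ 440 km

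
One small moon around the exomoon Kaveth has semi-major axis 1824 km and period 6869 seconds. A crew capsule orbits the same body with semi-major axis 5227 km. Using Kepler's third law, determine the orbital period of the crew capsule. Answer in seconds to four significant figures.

T₂ ≈ 33320 seconds

Kepler's third law: T² ∝ a³, so T₂ = T₁ (a₂/a₁)^(3/2).
a₂/a₁ = 2.866, (a₂/a₁)^(3/2) = 4.851.
T₂ = 6869 × 4.851 = 33320 seconds.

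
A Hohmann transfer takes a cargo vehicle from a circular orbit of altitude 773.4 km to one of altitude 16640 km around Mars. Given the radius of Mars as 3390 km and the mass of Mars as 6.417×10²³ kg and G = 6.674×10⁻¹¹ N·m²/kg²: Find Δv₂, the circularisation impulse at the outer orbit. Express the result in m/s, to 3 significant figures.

Δv ≈ 604 m/s

μ = GM = 6.674×10⁻¹¹ × 6.417×10²³ = 4.283×10¹³ m³/s².
r₁ = 3390 + 773.4 = 4163.4 km = 4.1634×10⁶ m.
r₂ = 3390 + 16640 = 20030 km = 2.0030×10⁷ m.
Transfer ellipse a_t = (r₁ + r₂)/2 = 1.210×10⁷ m.
At r₁: circular v_c1 = √(μ/r₁) = 3207 m/s; transfer-periapsis v_p = √[μ(2/r₁ − 1/a_t)] = 4127 m/s.
At r₂: circular v_c2 = √(μ/r₂) = 1462 m/s; transfer-apoapsis v_a = √[μ(2/r₂ − 1/a_t)] = 857.8 m/s.
Δv₂ = v_c2 − v_a = 604.4 m/s.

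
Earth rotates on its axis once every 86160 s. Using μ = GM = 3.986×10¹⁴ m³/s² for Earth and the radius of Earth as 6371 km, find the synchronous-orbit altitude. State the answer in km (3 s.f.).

A synchronous orbit has period T, so by Kepler's third law a = (μT²/4π²)^(1/3).
μT²/4π² = 3.986×10¹⁴ × (8.616×10⁴)² / 39.48 = 7.495×10²² m³.
a = 4.216×10⁷ m = 42163 km.
Altitude h = a − R = 42163 − 6371 = 35792 km.

h_sync ≈ 35800 km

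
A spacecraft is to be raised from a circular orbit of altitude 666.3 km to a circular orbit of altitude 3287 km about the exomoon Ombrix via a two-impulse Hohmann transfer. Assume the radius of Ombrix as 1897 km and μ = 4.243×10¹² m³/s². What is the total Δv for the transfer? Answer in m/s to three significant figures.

r₁ = 1897 + 666.3 = 2563.3 km = 2.5633×10⁶ m.
r₂ = 1897 + 3287 = 5184.0 km = 5.1840×10⁶ m.
Transfer ellipse a_t = (r₁ + r₂)/2 = 3.874×10⁶ m.
At r₁: circular v_c1 = √(μ/r₁) = 1287 m/s; transfer-periapsis v_p = √[μ(2/r₁ − 1/a_t)] = 1488 m/s.
Δv₁ = v_p − v_c1 = 201.8 m/s.
At r₂: circular v_c2 = √(μ/r₂) = 904.7 m/s; transfer-apoapsis v_a = √[μ(2/r₂ − 1/a_t)] = 735.9 m/s.
Δv₂ = v_c2 − v_a = 168.8 m/s.
Total Δv = Δv₁ + Δv₂ = 370.5 m/s.

Δv_total ≈ 371 m/s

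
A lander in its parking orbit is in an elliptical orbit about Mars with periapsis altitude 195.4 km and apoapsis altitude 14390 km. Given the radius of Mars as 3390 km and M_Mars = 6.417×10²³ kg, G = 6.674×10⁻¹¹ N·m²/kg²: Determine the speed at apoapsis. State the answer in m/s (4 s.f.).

v ≈ 899.1 m/s

μ = GM = 6.674×10⁻¹¹ × 6.417×10²³ = 4.283×10¹³ m³/s².
r_p = 3390 + 195.4 = 3585.4 km = 3.5854×10⁶ m.
r_a = 3390 + 14390 = 17780 km = 1.7780×10⁷ m.
Semi-major axis a = (r_p + r_a)/2 = 10683 km = 1.068×10⁷ m.
Vis-viva: v² = μ(2/r − 1/a) = 4.283×10¹³ × (1.125×10⁻⁷ − 9.361×10⁻⁸) = 8.084×10⁵ m²/s².
v = 899.1 m/s.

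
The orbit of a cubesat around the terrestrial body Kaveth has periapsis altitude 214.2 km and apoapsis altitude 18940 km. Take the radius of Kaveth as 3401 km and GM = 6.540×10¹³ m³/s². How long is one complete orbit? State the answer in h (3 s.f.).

r_p = 3401 + 214.2 = 3615.2 km = 3.6152×10⁶ m.
r_a = 3401 + 18940 = 22341 km = 2.2341×10⁷ m.
Semi-major axis a = (r_p + r_a)/2 = (3615.2 + 22341)/2 = 12978 km = 1.298×10⁷ m.
By Kepler's third law T = 2π√(a³/μ) = 2π × 5.781×10³ = 3.633×10⁴ s.
= 10.09 h.

T ≈ 10.1 h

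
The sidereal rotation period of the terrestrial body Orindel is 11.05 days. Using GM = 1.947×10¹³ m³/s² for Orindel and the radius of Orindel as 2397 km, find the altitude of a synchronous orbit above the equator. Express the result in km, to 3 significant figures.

h_sync ≈ 74200 km

T = 11.05 days = 9.547×10⁵ s.
A synchronous orbit has period T, so by Kepler's third law a = (μT²/4π²)^(1/3).
μT²/4π² = 1.947×10¹³ × (9.547×10⁵)² / 39.48 = 4.495×10²³ m³.
a = 7.660×10⁷ m = 76604 km.
Altitude h = a − R = 76604 − 2397 = 74207 km.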